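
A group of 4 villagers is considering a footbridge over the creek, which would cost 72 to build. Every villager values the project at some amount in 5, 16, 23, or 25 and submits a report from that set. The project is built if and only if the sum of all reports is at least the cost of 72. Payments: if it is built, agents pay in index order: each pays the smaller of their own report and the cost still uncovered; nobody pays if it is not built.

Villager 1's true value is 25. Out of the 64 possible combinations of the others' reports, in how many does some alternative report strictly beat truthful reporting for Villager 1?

38

Others report (5, 23, 23): truth gives 0; report 23 gives 2 > 0. Violating.
Others report (5, 23, 25): truth gives 0; report 23 gives 2 > 0. Violating.
Others report (5, 25, 23): truth gives 0; report 23 gives 2 > 0. Violating.
Others report (5, 25, 25): truth gives 0; report 23 gives 2 > 0. Violating.
Others report (5, 5, 5): truth gives 0; no alternative beats it.
Others report (5, 5, 16): truth gives 0; no alternative beats it.
(Checking all 64 profiles: 38 have a profitable deviation, 26 do not.)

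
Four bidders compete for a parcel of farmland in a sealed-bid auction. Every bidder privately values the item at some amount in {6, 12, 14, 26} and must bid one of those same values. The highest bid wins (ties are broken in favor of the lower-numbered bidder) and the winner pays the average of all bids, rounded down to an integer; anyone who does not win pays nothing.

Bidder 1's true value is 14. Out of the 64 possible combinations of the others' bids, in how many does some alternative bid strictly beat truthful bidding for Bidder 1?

4

Others bid (6, 6, 6): truth gives 6; bid 6 gives 8 > 6. Violating.
Others bid (6, 12, 12): truth gives 3; bid 12 gives 4 > 3. Violating.
Others bid (12, 6, 12): truth gives 3; bid 12 gives 4 > 3. Violating.
Others bid (12, 12, 6): truth gives 3; bid 12 gives 4 > 3. Violating.
Others bid (6, 6, 12): truth gives 5; no alternative beats it.
Others bid (6, 6, 14): truth gives 4; no alternative beats it.
(Checking all 64 profiles: 4 have a profitable deviation, 60 do not.)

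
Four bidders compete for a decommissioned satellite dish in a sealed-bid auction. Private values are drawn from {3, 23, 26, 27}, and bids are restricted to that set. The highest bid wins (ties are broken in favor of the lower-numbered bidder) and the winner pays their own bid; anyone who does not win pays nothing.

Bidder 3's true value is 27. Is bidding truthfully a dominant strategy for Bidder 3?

Consider the case where Bidder 1 bids 3, Bidder 2 bids 3 and Bidder 4 bids 3.
Truthful bid 27: wins, pays 27, utility 27 - 27 = 0.
Bid 23 instead: wins, pays 23, utility 27 - 23 = 4.
Since 4 > 0, bidding 23 is strictly better here, so truthful bidding is not dominant.

No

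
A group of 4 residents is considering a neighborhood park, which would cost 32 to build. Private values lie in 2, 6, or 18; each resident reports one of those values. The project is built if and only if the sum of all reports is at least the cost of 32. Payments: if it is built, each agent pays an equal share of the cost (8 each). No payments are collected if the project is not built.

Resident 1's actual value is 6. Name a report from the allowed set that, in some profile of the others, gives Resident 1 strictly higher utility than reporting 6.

Suppose Resident 2 reports 2, Resident 3 reports 6 and Resident 4 reports 18.
Report 6: project built, pays 8, utility 6 - 8 = -2.
Report 2: project not built, utility 0.
So reporting 2 beats truth here (0 > -2).

2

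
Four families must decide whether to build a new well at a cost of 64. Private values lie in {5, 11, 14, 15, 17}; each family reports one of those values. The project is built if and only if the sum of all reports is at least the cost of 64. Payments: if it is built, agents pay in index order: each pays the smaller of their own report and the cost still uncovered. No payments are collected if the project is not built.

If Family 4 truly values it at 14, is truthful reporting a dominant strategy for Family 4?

Check each profile of the others' reports and compare truth against every alternative report.
Others report (17, 17, 17): truth gives 1, best alternative gives 1.
Others report (5, 5, 5): truth gives 0, best alternative gives 0.
Others report (5, 5, 11): truth gives 0, best alternative gives 0.
Others report (5, 5, 14): truth gives 0, best alternative gives 0.
Others report (5, 5, 15): truth gives 0, best alternative gives 0.
Others report (5, 5, 17): truth gives 0, best alternative gives 0.
(Remaining 119 profiles checked similarly; truth is weakly best in each.)
In every case the truthful report is at least as good as any alternative, so it is a dominant strategy.

Yes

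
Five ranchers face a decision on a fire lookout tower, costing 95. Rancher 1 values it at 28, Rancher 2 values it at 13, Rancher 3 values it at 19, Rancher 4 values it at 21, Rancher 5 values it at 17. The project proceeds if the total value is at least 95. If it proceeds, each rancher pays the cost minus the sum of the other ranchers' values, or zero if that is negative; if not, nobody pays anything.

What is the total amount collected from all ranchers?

Total value 98 ≥ cost 95, so it is built.
Rancher 1: others sum to 70; max(0, 95 - 70) = 25.
Rancher 2: others sum to 85; max(0, 95 - 85) = 10.
Rancher 3: others sum to 79; max(0, 95 - 79) = 16.
Rancher 4: others sum to 77; max(0, 95 - 77) = 18.
Rancher 5: others sum to 81; max(0, 95 - 81) = 14.
Total collected = 25 + 10 + 16 + 18 + 14 = 83.

83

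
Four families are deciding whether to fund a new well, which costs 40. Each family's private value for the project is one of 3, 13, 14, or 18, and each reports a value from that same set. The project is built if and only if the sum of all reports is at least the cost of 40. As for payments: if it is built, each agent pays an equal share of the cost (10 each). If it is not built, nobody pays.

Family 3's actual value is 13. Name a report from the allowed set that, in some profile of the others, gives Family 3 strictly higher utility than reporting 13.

18

Suppose Family 1 reports 3, Family 2 reports 3 and Family 4 reports 18.
Report 13: project not built, utility 0.
Report 18: project built, pays 10, utility 13 - 10 = 3.
So reporting 18 beats truth here (3 > 0).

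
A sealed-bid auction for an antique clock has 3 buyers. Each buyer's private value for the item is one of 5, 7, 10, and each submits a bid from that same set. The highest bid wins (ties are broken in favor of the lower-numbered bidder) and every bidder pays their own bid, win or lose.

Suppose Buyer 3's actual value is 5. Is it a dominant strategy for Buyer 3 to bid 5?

No

Consider the case where Buyer 1 bids 5 and Buyer 2 bids 5.
Truthful bid 5: loses but pays 5, utility -5.
Bid 7 instead: wins, pays 7, utility 5 - 7 = -2.
Since -2 > -5, bidding 7 is strictly better here, so truthful bidding is not dominant.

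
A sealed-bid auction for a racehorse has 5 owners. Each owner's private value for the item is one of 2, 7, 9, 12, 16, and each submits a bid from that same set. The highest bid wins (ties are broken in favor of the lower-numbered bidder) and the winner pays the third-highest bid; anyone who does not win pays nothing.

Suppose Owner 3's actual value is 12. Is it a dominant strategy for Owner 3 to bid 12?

Consider the case where Owner 1 bids 2, Owner 2 bids 2, Owner 4 bids 2 and Owner 5 bids 16.
Truthful bid 12: loses, pays 0, utility 0.
Bid 16 instead: wins, pays 2, utility 12 - 2 = 10.
Since 10 > 0, bidding 16 is strictly better here, so truthful bidding is not dominant.

No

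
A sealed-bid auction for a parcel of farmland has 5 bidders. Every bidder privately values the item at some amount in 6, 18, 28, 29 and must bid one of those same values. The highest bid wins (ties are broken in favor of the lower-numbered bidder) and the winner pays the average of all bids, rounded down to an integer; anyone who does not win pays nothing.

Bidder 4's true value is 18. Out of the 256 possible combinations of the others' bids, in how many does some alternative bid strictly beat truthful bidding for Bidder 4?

Others bid (6, 6, 6, 28): truth gives 0; bid 28 gives 4 > 0. Violating.
Others bid (6, 6, 6, 29): truth gives 0; bid 29 gives 3 > 0. Violating.
Others bid (6, 6, 18, 6): truth gives 0; bid 28 gives 6 > 0. Violating.
Others bid (6, 6, 18, 18): truth gives 0; bid 28 gives 3 > 0. Violating.
Others bid (6, 6, 6, 6): truth gives 10; no alternative beats it.
Others bid (6, 6, 6, 18): truth gives 8; no alternative beats it.
(Checking all 256 profiles: 33 have a profitable deviation, 223 do not.)

33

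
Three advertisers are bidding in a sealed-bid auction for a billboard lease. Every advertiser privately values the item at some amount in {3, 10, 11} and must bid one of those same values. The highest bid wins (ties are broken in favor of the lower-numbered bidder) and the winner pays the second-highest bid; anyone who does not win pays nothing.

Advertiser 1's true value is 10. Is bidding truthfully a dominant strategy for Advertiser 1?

Check each profile of the others' bids and compare truth against every alternative bid.
Others bid (3, 3): truth gives 7, best alternative gives 7.
Others bid (3, 10): truth gives 0, best alternative gives 0.
Others bid (3, 11): truth gives 0, best alternative gives 0.
Others bid (10, 3): truth gives 0, best alternative gives 0.
Others bid (10, 10): truth gives 0, best alternative gives 0.
Others bid (10, 11): truth gives 0, best alternative gives 0.
(Remaining 3 profiles checked similarly; truth is weakly best in each.)
In every case the truthful bid is at least as good as any alternative, so it is a dominant strategy.

Yes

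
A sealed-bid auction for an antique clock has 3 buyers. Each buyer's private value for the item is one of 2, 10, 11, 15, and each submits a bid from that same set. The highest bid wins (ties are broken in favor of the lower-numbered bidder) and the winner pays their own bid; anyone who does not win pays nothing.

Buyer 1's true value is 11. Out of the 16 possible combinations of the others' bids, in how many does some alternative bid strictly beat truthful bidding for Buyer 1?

Others bid (2, 2): truth gives 0; bid 2 gives 9 > 0. Violating.
Others bid (2, 10): truth gives 0; bid 10 gives 1 > 0. Violating.
Others bid (10, 2): truth gives 0; bid 10 gives 1 > 0. Violating.
Others bid (10, 10): truth gives 0; bid 10 gives 1 > 0. Violating.
Others bid (2, 11): truth gives 0; no alternative beats it.
Others bid (2, 15): truth gives 0; no alternative beats it.
(Checking all 16 profiles: 4 have a profitable deviation, 12 do not.)

4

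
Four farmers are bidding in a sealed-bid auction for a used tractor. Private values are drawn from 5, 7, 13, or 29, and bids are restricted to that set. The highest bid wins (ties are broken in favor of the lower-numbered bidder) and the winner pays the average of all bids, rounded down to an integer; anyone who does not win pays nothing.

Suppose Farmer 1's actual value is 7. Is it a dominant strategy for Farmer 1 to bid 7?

Yes

Check each profile of the others' bids and compare truth against every alternative bid.
Others bid (5, 5, 7): truth gives 1, best alternative gives 0.
Others bid (5, 7, 5): truth gives 1, best alternative gives 0.
Others bid (5, 7, 7): truth gives 1, best alternative gives 0.
Others bid (7, 5, 5): truth gives 1, best alternative gives 0.
Others bid (7, 5, 7): truth gives 1, best alternative gives 0.
Others bid (7, 7, 5): truth gives 1, best alternative gives 0.
(Remaining 58 profiles checked similarly; truth is weakly best in each.)
In every case the truthful bid is at least as good as any alternative, so it is a dominant strategy.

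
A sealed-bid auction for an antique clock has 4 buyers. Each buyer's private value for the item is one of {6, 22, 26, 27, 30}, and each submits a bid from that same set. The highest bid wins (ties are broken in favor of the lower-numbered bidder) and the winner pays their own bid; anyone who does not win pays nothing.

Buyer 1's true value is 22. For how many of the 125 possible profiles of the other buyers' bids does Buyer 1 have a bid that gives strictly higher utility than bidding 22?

1

Others bid (6, 6, 6): truth gives 0; bid 6 gives 16 > 0. Violating.
Others bid (6, 6, 22): truth gives 0; no alternative beats it.
Others bid (6, 6, 26): truth gives 0; no alternative beats it.
(Checking all 125 profiles: 1 has a profitable deviation, 124 do not.)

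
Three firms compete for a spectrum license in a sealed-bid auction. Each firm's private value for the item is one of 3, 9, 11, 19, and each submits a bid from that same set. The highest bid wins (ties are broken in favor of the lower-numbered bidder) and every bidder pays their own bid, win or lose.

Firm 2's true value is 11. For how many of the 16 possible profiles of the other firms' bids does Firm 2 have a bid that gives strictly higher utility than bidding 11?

Others bid (3, 3): truth gives 0; bid 9 gives 2 > 0. Violating.
Others bid (3, 9): truth gives 0; bid 9 gives 2 > 0. Violating.
Others bid (3, 19): truth gives -11; bid 3 gives -3 > -11. Violating.
Others bid (9, 19): truth gives -11; bid 3 gives -3 > -11. Violating.
Others bid (3, 11): truth gives 0; no alternative beats it.
Others bid (9, 3): truth gives 0; no alternative beats it.
(Checking all 16 profiles: 12 have a profitable deviation, 4 do not.)

12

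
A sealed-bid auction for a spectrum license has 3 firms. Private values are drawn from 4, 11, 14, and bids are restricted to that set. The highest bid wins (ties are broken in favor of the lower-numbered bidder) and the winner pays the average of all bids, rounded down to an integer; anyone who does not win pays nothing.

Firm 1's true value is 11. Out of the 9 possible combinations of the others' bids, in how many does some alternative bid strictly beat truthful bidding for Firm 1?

3

Others bid (4, 4): truth gives 5; bid 4 gives 7 > 5. Violating.
Others bid (4, 14): truth gives 0; bid 14 gives 1 > 0. Violating.
Others bid (14, 4): truth gives 0; bid 14 gives 1 > 0. Violating.
Others bid (4, 11): truth gives 3; no alternative beats it.
Others bid (11, 4): truth gives 3; no alternative beats it.
(Checking all 9 profiles: 3 have a profitable deviation, 6 do not.)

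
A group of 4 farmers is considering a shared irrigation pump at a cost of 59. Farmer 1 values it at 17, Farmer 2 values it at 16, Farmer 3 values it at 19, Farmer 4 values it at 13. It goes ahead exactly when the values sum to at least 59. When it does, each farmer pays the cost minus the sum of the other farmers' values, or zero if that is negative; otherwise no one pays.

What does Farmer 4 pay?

Total value 65 ≥ cost 59, so the project is built.
The other farmers' values sum to 52.
Cost minus that sum is 59 - 52 = 7.

7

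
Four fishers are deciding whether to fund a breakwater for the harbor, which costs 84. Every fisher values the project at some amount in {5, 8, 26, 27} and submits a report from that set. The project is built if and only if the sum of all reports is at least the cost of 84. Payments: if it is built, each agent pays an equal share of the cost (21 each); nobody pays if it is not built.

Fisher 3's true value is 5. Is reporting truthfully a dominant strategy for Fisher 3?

Yes

Check each profile of the others' reports and compare truth against every alternative report.
Others report (26, 26, 26): truth gives 0, best alternative gives -16.
Others report (26, 26, 27): truth gives -16, best alternative gives -16.
Others report (26, 27, 26): truth gives -16, best alternative gives -16.
Others report (26, 27, 27): truth gives -16, best alternative gives -16.
Others report (27, 26, 26): truth gives -16, best alternative gives -16.
Others report (27, 26, 27): truth gives -16, best alternative gives -16.
(Remaining 58 profiles checked similarly; truth is weakly best in each.)
In every case the truthful report is at least as good as any alternative, so it is a dominant strategy.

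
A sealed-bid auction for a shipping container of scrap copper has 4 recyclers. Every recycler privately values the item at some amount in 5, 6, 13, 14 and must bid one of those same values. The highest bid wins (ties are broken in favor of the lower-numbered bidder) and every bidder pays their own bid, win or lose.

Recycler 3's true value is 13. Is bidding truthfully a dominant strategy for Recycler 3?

Consider the case where Recycler 1 bids 5, Recycler 2 bids 5 and Recycler 4 bids 5.
Truthful bid 13: wins, pays 13, utility 13 - 13 = 0.
Bid 6 instead: wins, pays 6, utility 13 - 6 = 7.
Since 7 > 0, bidding 6 is strictly better here, so truthful bidding is not dominant.

No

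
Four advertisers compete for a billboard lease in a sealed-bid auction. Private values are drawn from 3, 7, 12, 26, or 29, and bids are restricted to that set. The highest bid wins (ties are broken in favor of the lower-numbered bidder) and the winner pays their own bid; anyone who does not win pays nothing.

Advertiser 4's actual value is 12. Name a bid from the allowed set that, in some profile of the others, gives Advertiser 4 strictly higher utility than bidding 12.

Suppose Advertiser 1 bids 3, Advertiser 2 bids 3 and Advertiser 3 bids 3.
Bid 12: wins, pays 12, utility 12 - 12 = 0.
Bid 7: wins, pays 7, utility 12 - 7 = 5.
So bidding 7 beats truth here (5 > 0).

7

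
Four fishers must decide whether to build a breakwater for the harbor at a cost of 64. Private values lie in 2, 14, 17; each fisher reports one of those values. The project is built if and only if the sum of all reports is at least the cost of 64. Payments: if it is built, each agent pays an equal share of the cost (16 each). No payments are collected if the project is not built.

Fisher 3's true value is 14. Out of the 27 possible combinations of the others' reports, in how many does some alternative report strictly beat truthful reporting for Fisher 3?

1

Others report (17, 17, 17): truth gives -2; report 2 gives 0 > -2. Violating.
Others report (2, 2, 2): truth gives 0; no alternative beats it.
Others report (2, 2, 14): truth gives 0; no alternative beats it.
(Checking all 27 profiles: 1 has a profitable deviation, 26 do not.)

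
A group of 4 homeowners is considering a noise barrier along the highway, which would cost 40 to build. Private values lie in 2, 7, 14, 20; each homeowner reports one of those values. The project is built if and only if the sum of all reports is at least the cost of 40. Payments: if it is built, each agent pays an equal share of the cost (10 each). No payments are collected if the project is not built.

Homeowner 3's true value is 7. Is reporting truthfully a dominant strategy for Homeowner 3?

No

Consider the case where Homeowner 1 reports 2, Homeowner 2 reports 14 and Homeowner 4 reports 20.
Truthful report 7: project built, pays 10, utility 7 - 10 = -3.
Report 2 instead: project not built, utility 0.
Since 0 > -3, reporting 2 is strictly better here, so truthful reporting is not dominant.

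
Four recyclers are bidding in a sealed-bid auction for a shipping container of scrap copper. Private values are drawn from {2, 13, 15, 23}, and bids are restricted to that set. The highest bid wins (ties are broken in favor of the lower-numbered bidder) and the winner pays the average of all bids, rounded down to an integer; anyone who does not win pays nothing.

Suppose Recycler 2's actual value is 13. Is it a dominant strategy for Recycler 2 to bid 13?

Consider the case where Recycler 1 bids 2, Recycler 3 bids 2 and Recycler 4 bids 15.
Truthful bid 13: loses, pays 0, utility 0.
Bid 15 instead: wins, pays 8, utility 13 - 8 = 5.
Since 5 > 0, bidding 15 is strictly better here, so truthful bidding is not dominant.

No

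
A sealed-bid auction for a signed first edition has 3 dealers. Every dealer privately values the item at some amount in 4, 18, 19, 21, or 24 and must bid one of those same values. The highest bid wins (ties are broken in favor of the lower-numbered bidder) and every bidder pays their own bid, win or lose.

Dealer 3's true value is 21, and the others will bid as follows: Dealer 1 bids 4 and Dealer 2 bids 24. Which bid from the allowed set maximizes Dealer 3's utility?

Bid 4: loses but pays 4, utility -4.
Bid 18: loses but pays 18, utility -18.
Bid 19: loses but pays 19, utility -19.
Bid 21: loses but pays 21, utility -21.
Bid 24: loses but pays 24, utility -24.
The best choice is 4 with utility -4.

4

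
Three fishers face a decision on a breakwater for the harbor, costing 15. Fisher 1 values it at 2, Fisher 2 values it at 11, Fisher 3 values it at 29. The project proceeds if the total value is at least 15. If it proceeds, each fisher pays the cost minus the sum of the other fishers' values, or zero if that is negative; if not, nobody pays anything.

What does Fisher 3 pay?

Total value 42 ≥ cost 15, so the project is built.
The other fishers' values sum to 13.
Cost minus that sum is 15 - 13 = 2.

2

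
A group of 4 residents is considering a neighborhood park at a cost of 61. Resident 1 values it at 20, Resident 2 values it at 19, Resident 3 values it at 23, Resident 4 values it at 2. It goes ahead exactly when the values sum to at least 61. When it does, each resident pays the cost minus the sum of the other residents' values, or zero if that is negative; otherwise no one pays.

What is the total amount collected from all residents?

53

Total value 64 ≥ cost 61, so it is built.
Resident 1: others sum to 44; max(0, 61 - 44) = 17.
Resident 2: others sum to 45; max(0, 61 - 45) = 16.
Resident 3: others sum to 41; max(0, 61 - 41) = 20.
Resident 4: others sum to 62; max(0, 61 - 62) = 0.
Total collected = 17 + 16 + 20 + 0 = 53.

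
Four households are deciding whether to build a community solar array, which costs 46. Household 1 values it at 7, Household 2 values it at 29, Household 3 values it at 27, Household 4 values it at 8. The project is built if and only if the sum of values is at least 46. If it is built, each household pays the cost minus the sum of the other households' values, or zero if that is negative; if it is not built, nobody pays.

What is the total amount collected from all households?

Total value 71 ≥ cost 46, so it is built.
Household 1: others sum to 64; max(0, 46 - 64) = 0.
Household 2: others sum to 42; max(0, 46 - 42) = 4.
Household 3: others sum to 44; max(0, 46 - 44) = 2.
Household 4: others sum to 63; max(0, 46 - 63) = 0.
Total collected = 0 + 4 + 2 + 0 = 6.

6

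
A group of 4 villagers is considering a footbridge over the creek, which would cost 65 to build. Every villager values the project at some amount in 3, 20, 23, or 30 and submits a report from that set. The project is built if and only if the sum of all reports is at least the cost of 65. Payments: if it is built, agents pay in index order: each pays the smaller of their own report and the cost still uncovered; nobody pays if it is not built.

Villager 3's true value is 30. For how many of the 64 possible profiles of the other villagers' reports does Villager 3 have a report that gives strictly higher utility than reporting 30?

49

Others report (3, 20, 20): truth gives 0; report 23 gives 7 > 0. Violating.
Others report (3, 20, 23): truth gives 0; report 20 gives 10 > 0. Violating.
Others report (3, 20, 30): truth gives 0; report 20 gives 10 > 0. Violating.
Others report (3, 23, 20): truth gives 0; report 20 gives 10 > 0. Violating.
Others report (3, 3, 3): truth gives 0; no alternative beats it.
Others report (3, 3, 20): truth gives 0; no alternative beats it.
(Checking all 64 profiles: 49 have a profitable deviation, 15 do not.)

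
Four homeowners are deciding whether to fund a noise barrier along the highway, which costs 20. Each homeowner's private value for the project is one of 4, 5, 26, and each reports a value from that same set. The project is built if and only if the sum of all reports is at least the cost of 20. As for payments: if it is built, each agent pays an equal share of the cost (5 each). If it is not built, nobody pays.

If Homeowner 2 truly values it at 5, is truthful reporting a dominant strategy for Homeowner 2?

Check each profile of the others' reports and compare truth against every alternative report.
Others report (4, 4, 4): truth gives 0, best alternative gives 0.
Others report (4, 4, 5): truth gives 0, best alternative gives 0.
Others report (4, 4, 26): truth gives 0, best alternative gives 0.
Others report (4, 5, 4): truth gives 0, best alternative gives 0.
Others report (4, 5, 5): truth gives 0, best alternative gives 0.
Others report (4, 5, 26): truth gives 0, best alternative gives 0.
(Remaining 21 profiles checked similarly; truth is weakly best in each.)
In every case the truthful report is at least as good as any alternative, so it is a dominant strategy.

Yes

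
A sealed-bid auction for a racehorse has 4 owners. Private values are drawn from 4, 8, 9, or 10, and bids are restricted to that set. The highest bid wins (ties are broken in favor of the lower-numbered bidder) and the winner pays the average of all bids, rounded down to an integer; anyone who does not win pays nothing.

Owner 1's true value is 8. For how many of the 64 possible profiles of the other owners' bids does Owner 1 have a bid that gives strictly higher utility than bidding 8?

16

Others bid (4, 4, 4): truth gives 3; bid 4 gives 4 > 3. Violating.
Others bid (4, 4, 9): truth gives 0; bid 9 gives 2 > 0. Violating.
Others bid (4, 4, 10): truth gives 0; bid 10 gives 1 > 0. Violating.
Others bid (4, 8, 9): truth gives 0; bid 9 gives 1 > 0. Violating.
Others bid (4, 4, 8): truth gives 2; no alternative beats it.
Others bid (4, 8, 4): truth gives 2; no alternative beats it.
(Checking all 64 profiles: 16 have a profitable deviation, 48 do not.)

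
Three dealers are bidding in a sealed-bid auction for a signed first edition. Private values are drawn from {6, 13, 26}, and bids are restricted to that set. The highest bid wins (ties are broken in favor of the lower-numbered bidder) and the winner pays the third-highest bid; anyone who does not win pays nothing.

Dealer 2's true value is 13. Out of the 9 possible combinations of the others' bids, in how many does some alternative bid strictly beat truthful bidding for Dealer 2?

2

Others bid (6, 26): truth gives 0; bid 26 gives 7 > 0. Violating.
Others bid (13, 6): truth gives 0; bid 26 gives 7 > 0. Violating.
Others bid (6, 6): truth gives 7; no alternative beats it.
Others bid (6, 13): truth gives 7; no alternative beats it.
(Checking all 9 profiles: 2 have a profitable deviation, 7 do not.)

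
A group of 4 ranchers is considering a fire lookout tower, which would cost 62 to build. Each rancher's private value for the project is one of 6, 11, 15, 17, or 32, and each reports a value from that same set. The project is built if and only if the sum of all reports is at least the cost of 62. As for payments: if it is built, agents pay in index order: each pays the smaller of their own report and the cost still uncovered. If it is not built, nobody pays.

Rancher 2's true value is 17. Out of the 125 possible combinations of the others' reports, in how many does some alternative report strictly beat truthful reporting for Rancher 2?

Others report (6, 11, 32): truth gives 0; report 15 gives 2 > 0. Violating.
Others report (6, 15, 32): truth gives 0; report 11 gives 6 > 0. Violating.
Others report (6, 17, 32): truth gives 0; report 11 gives 6 > 0. Violating.
Others report (6, 32, 11): truth gives 0; report 15 gives 2 > 0. Violating.
Others report (6, 6, 6): truth gives 0; no alternative beats it.
Others report (6, 6, 11): truth gives 0; no alternative beats it.
(Checking all 125 profiles: 65 have a profitable deviation, 60 do not.)

65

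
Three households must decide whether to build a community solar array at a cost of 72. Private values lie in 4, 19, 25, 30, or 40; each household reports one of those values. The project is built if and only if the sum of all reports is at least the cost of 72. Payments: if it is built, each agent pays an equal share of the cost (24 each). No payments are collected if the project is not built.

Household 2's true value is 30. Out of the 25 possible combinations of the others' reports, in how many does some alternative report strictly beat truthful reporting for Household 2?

3

Others report (4, 30): truth gives 0; report 40 gives 6 > 0. Violating.
Others report (19, 19): truth gives 0; report 40 gives 6 > 0. Violating.
Others report (30, 4): truth gives 0; report 40 gives 6 > 0. Violating.
Others report (4, 4): truth gives 0; no alternative beats it.
Others report (4, 19): truth gives 0; no alternative beats it.
(Checking all 25 profiles: 3 have a profitable deviation, 22 do not.)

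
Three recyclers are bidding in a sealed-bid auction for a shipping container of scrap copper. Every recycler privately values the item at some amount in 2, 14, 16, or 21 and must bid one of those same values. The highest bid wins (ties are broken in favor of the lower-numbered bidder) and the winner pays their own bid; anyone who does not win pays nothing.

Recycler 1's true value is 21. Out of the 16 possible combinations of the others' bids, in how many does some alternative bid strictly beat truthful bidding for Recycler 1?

Others bid (2, 2): truth gives 0; bid 2 gives 19 > 0. Violating.
Others bid (2, 14): truth gives 0; bid 14 gives 7 > 0. Violating.
Others bid (2, 16): truth gives 0; bid 16 gives 5 > 0. Violating.
Others bid (14, 2): truth gives 0; bid 14 gives 7 > 0. Violating.
Others bid (2, 21): truth gives 0; no alternative beats it.
Others bid (14, 21): truth gives 0; no alternative beats it.
(Checking all 16 profiles: 9 have a profitable deviation, 7 do not.)

9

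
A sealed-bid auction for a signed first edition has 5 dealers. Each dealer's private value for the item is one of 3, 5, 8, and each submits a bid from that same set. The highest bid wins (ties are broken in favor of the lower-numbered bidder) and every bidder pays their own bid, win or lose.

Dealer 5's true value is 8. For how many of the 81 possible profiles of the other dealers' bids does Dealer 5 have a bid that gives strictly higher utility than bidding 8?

Others bid (3, 3, 3, 3): truth gives 0; bid 5 gives 3 > 0. Violating.
Others bid (3, 3, 3, 8): truth gives -8; bid 3 gives -3 > -8. Violating.
Others bid (3, 3, 5, 8): truth gives -8; bid 3 gives -3 > -8. Violating.
Others bid (3, 3, 8, 3): truth gives -8; bid 3 gives -3 > -8. Violating.
Others bid (3, 3, 3, 5): truth gives 0; no alternative beats it.
Others bid (3, 3, 5, 3): truth gives 0; no alternative beats it.
(Checking all 81 profiles: 66 have a profitable deviation, 15 do not.)

66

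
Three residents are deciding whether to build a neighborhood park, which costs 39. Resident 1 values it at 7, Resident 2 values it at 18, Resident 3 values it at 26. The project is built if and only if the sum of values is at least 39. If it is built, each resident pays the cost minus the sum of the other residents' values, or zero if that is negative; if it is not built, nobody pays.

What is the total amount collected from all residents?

20

Total value 51 ≥ cost 39, so it is built.
Resident 1: others sum to 44; max(0, 39 - 44) = 0.
Resident 2: others sum to 33; max(0, 39 - 33) = 6.
Resident 3: others sum to 25; max(0, 39 - 25) = 14.
Total collected = 0 + 6 + 14 = 20.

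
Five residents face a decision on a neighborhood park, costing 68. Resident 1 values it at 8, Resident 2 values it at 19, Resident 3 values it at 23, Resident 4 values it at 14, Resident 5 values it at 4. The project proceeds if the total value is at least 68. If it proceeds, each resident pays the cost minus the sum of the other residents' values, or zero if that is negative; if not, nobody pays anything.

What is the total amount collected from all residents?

68

Total value 68 ≥ cost 68, so it is built.
Resident 1: others sum to 60; max(0, 68 - 60) = 8.
Resident 2: others sum to 49; max(0, 68 - 49) = 19.
Resident 3: others sum to 45; max(0, 68 - 45) = 23.
Resident 4: others sum to 54; max(0, 68 - 54) = 14.
Resident 5: others sum to 64; max(0, 68 - 64) = 4.
Total collected = 8 + 19 + 23 + 14 + 4 = 68.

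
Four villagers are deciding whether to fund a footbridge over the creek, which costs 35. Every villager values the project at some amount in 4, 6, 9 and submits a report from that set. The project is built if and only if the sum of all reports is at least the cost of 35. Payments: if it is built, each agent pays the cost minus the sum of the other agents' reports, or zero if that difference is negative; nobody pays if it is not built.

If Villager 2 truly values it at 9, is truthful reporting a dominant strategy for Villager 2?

Check each profile of the others' reports and compare truth against every alternative report.
Others report (9, 9, 9): truth gives 1, best alternative gives 0.
Others report (4, 4, 4): truth gives 0, best alternative gives 0.
Others report (4, 4, 6): truth gives 0, best alternative gives 0.
Others report (4, 4, 9): truth gives 0, best alternative gives 0.
Others report (4, 6, 4): truth gives 0, best alternative gives 0.
Others report (4, 6, 6): truth gives 0, best alternative gives 0.
(Remaining 21 profiles checked similarly; truth is weakly best in each.)
In every case the truthful report is at least as good as any alternative, so it is a dominant strategy.

Yes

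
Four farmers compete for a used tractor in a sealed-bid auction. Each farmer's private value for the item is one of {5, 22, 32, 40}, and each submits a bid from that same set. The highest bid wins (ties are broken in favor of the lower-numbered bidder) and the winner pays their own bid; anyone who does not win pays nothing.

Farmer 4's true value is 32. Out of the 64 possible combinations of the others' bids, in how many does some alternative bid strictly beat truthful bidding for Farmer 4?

Others bid (5, 5, 5): truth gives 0; bid 22 gives 10 > 0. Violating.
Others bid (5, 5, 22): truth gives 0; no alternative beats it.
Others bid (5, 5, 32): truth gives 0; no alternative beats it.
(Checking all 64 profiles: 1 has a profitable deviation, 63 do not.)

1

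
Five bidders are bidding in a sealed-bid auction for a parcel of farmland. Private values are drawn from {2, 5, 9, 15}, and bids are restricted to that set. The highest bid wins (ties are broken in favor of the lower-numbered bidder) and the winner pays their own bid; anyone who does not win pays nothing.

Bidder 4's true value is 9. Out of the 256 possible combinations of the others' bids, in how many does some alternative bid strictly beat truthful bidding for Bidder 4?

Others bid (2, 2, 2, 2): truth gives 0; bid 5 gives 4 > 0. Violating.
Others bid (2, 2, 2, 5): truth gives 0; bid 5 gives 4 > 0. Violating.
Others bid (2, 2, 2, 9): truth gives 0; no alternative beats it.
Others bid (2, 2, 2, 15): truth gives 0; no alternative beats it.
(Checking all 256 profiles: 2 have a profitable deviation, 254 do not.)

2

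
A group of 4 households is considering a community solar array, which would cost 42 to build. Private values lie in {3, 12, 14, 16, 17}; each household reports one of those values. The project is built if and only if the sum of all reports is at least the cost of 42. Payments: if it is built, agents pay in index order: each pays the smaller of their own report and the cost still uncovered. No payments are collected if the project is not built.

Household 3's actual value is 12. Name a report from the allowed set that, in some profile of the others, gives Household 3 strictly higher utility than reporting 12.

3

Suppose Household 1 reports 12, Household 2 reports 12 and Household 4 reports 16.
Report 12: project built, pays 12, utility 12 - 12 = 0.
Report 3: project built, pays 3, utility 12 - 3 = 9.
So reporting 3 beats truth here (9 > 0).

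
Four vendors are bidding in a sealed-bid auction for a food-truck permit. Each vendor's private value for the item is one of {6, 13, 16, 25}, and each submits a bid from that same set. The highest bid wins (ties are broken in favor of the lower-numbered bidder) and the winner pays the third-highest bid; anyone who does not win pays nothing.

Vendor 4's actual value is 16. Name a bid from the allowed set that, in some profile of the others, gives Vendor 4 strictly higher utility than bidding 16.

25

Suppose Vendor 1 bids 6, Vendor 2 bids 6 and Vendor 3 bids 16.
Bid 16: loses, pays 0, utility 0.
Bid 25: wins, pays 6, utility 16 - 6 = 10.
So bidding 25 beats truth here (10 > 0).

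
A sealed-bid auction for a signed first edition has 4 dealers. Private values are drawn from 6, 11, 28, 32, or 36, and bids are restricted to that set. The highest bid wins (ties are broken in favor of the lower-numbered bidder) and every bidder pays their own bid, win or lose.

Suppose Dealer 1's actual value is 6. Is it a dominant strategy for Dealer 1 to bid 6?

Consider the case where Dealer 2 bids 6, Dealer 3 bids 6 and Dealer 4 bids 11.
Truthful bid 6: loses but pays 6, utility -6.
Bid 11 instead: wins, pays 11, utility 6 - 11 = -5.
Since -5 > -6, bidding 11 is strictly better here, so truthful bidding is not dominant.

No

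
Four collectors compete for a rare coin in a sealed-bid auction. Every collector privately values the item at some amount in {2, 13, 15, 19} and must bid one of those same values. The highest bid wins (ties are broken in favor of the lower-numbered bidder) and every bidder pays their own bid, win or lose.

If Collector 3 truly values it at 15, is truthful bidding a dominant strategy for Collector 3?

No

Consider the case where Collector 1 bids 2, Collector 2 bids 2 and Collector 4 bids 2.
Truthful bid 15: wins, pays 15, utility 15 - 15 = 0.
Bid 13 instead: wins, pays 13, utility 15 - 13 = 2.
Since 2 > 0, bidding 13 is strictly better here, so truthful bidding is not dominant.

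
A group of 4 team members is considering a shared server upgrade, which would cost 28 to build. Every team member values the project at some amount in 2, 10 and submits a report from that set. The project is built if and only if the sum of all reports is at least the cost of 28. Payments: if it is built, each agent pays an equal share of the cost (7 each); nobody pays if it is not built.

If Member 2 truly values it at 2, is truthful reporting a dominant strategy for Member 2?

Yes

Check each profile of the others' reports and compare truth against every alternative report.
Others report (2, 10, 10): truth gives 0, best alternative gives -5.
Others report (10, 2, 10): truth gives 0, best alternative gives -5.
Others report (10, 10, 2): truth gives 0, best alternative gives -5.
Others report (10, 10, 10): truth gives -5, best alternative gives -5.
Others report (2, 2, 2): truth gives 0, best alternative gives 0.
Others report (2, 2, 10): truth gives 0, best alternative gives 0.
(Remaining 2 profiles checked similarly; truth is weakly best in each.)
In every case the truthful report is at least as good as any alternative, so it is a dominant strategy.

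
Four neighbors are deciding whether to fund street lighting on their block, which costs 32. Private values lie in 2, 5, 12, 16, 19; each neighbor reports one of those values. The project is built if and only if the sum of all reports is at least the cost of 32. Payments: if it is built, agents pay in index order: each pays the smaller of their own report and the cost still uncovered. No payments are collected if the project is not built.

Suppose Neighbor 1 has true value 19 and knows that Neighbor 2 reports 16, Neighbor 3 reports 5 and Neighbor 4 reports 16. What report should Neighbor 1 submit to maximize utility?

2

Report 2: project built, pays 2, utility 19 - 2 = 17.
Report 5: project built, pays 5, utility 19 - 5 = 14.
Report 12: project built, pays 12, utility 19 - 12 = 7.
Report 16: project built, pays 16, utility 19 - 16 = 3.
Report 19: project built, pays 19, utility 19 - 19 = 0.
The best choice is 2 with utility 17.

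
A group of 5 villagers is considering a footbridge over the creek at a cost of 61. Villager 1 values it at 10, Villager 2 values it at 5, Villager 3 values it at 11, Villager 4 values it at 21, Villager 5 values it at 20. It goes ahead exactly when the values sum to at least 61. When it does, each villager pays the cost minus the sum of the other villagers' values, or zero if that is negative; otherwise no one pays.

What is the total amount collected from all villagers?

Total value 67 ≥ cost 61, so it is built.
Villager 1: others sum to 57; max(0, 61 - 57) = 4.
Villager 2: others sum to 62; max(0, 61 - 62) = 0.
Villager 3: others sum to 56; max(0, 61 - 56) = 5.
Villager 4: others sum to 46; max(0, 61 - 46) = 15.
Villager 5: others sum to 47; max(0, 61 - 47) = 14.
Total collected = 4 + 0 + 5 + 15 + 14 = 38.

38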